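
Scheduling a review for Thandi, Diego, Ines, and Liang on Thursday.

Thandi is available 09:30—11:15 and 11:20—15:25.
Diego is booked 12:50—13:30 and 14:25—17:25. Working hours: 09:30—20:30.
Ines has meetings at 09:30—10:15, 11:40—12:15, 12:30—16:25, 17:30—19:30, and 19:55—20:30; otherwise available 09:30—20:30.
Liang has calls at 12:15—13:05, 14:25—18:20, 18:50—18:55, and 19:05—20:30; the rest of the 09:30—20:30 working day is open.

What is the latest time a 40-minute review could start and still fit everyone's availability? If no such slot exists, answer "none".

Diego free within 09:30–20:30: 09:30–12:50, 13:30–14:25, 17:25–20:30.
Ines free within 09:30–20:30: 10:15–11:40, 12:15–12:30, 16:25–17:30, 19:30–19:55.
Liang free within 09:30–20:30: 09:30–12:15, 13:05–14:25, 18:20–18:50, 18:55–19:05.
Thandi ∩ Diego: 09:30–11:15, 11:20–12:50, 13:30–14:25.
Thandi ∩ Diego ∩ Ines: 10:15–11:15, 11:20–11:40, 12:15–12:30.
Thandi ∩ Diego ∩ Ines ∩ Liang: 10:15–11:15, 11:20–11:40.
Windows ≥ 40 min: 10:15–11:15.
Latest start in the last window 10:15–11:15 is 11:15 − 40 min = 10:35.

10:35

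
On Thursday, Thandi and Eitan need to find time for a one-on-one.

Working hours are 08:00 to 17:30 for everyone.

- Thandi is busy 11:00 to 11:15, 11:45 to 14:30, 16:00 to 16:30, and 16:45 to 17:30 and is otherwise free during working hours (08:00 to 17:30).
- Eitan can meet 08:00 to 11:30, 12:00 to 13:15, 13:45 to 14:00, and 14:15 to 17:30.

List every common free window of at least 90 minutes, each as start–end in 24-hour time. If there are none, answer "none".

Thandi free within 08:00–17:30: 08:00–11:00, 11:15–11:45, 14:30–16:00, 16:30–16:45.
Thandi ∩ Eitan: 08:00–11:00, 11:15–11:30, 14:30–16:00, 16:30–16:45.
Windows ≥ 90 min: 08:00–11:00, 14:30–16:00.

08:00–11:00, 14:30–16:00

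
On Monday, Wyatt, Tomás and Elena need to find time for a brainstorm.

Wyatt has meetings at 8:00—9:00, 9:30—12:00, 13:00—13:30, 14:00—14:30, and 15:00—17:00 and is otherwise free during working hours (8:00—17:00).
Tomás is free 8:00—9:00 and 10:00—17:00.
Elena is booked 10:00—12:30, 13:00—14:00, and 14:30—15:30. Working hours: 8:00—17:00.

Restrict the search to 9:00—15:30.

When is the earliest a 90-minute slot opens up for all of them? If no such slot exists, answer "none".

none

Wyatt free within 08:00–17:00: 09:00–09:30, 12:00–13:00, 13:30–14:00, 14:30–15:00.
Elena free within 08:00–17:00: 08:00–10:00, 12:30–13:00, 14:00–14:30, 15:30–17:00.
Wyatt ∩ Tomás: 12:00–13:00, 13:30–14:00, 14:30–15:00.
Wyatt ∩ Tomás ∩ Elena: 12:30–13:00.
Restricted to 09:00–15:30: 12:30–13:00.
Windows ≥ 90 min: (none).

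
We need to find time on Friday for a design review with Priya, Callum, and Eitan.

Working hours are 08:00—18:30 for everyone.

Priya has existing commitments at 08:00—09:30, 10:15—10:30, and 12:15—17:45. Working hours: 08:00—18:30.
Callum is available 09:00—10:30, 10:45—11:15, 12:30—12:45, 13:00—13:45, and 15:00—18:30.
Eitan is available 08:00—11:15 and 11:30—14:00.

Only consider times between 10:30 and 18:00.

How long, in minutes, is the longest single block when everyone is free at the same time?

Priya free within 08:00–18:30: 09:30–10:15, 10:30–12:15, 17:45–18:30.
Priya ∩ Callum: 09:30–10:15, 10:45–11:15, 17:45–18:30.
Priya ∩ Callum ∩ Eitan: 09:30–10:15, 10:45–11:15.
Restricted to 10:30–18:00: 10:45–11:15.
Single common window of 30 minutes.

30 minutes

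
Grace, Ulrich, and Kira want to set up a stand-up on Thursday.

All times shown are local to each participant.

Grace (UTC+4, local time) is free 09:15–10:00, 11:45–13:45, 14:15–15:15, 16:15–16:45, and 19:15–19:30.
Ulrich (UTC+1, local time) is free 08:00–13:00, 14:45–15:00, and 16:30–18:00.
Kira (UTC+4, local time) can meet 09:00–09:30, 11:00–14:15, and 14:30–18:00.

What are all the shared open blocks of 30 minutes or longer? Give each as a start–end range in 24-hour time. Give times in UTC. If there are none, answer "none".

Grace → UTC: 05:15–06:00, 07:45–09:45, 10:15–11:15, 12:15–12:45, 15:15–15:30.
Ulrich → UTC: 07:00–12:00, 13:45–14:00, 15:30–17:00.
Kira → UTC: 05:00–05:30, 07:00–10:15, 10:30–14:00.
Grace ∩ Ulrich: 07:45–09:45, 10:15–11:15.
Grace ∩ Ulrich ∩ Kira: 07:45–09:45, 10:30–11:15.
Windows ≥ 30 min: 07:45–09:45, 10:30–11:15.

07:45–09:45, 10:30–11:15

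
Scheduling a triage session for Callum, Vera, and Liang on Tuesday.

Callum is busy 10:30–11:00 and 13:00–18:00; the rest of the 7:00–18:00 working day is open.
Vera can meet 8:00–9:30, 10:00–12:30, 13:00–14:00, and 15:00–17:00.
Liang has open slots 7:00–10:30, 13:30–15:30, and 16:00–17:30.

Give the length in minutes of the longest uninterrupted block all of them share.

90 minutes

Callum free within 07:00–18:00: 07:00–10:30, 11:00–13:00.
Callum ∩ Vera: 08:00–09:30, 10:00–10:30, 11:00–12:30.
Callum ∩ Vera ∩ Liang: 08:00–09:30, 10:00–10:30.
Common window lengths: 90, 30 min; longest is 90.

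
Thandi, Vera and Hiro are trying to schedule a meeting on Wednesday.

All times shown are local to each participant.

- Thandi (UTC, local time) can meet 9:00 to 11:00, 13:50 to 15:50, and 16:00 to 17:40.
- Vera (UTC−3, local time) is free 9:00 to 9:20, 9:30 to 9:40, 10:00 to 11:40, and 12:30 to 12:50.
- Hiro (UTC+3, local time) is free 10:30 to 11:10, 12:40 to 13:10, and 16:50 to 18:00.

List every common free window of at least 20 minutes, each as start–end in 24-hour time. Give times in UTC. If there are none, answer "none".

Thandi → UTC: 09:00–11:00, 13:50–15:50, 16:00–17:40.
Vera → UTC: 12:00–12:20, 12:30–12:40, 13:00–14:40, 15:30–15:50.
Hiro → UTC: 07:30–08:10, 09:40–10:10, 13:50–15:00.
Thandi ∩ Vera: 13:50–14:40, 15:30–15:50.
Thandi ∩ Vera ∩ Hiro: 13:50–14:40.
Windows ≥ 20 min: 13:50–14:40.

13:50–14:40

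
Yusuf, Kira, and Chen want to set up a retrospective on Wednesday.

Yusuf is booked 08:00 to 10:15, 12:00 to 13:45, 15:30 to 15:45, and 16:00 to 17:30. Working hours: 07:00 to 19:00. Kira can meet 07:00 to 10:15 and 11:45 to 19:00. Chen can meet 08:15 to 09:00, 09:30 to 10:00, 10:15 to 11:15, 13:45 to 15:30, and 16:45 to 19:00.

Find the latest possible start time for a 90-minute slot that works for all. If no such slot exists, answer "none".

Yusuf free within 07:00–19:00: 07:00–08:00, 10:15–12:00, 13:45–15:30, 15:45–16:00, 17:30–19:00.
Yusuf ∩ Kira: 07:00–08:00, 11:45–12:00, 13:45–15:30, 15:45–16:00, 17:30–19:00.
Yusuf ∩ Kira ∩ Chen: 13:45–15:30, 17:30–19:00.
Windows ≥ 90 min: 13:45–15:30, 17:30–19:00.
Latest start in the last window 17:30–19:00 is 19:00 − 90 min = 17:30.

17:30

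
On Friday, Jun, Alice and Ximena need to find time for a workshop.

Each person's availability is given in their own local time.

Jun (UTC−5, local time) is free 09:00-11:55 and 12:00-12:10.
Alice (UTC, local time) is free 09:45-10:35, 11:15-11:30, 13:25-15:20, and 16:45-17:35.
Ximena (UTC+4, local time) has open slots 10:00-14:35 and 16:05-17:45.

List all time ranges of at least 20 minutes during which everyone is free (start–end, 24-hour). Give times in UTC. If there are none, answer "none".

Jun → UTC: 14:00–16:55, 17:00–17:10.
Alice → UTC: 09:45–10:35, 11:15–11:30, 13:25–15:20, 16:45–17:35.
Ximena → UTC: 06:00–10:35, 12:05–13:45.
Jun ∩ Alice: 14:00–15:20, 16:45–16:55, 17:00–17:10.
Jun ∩ Alice ∩ Ximena: (none).
Windows ≥ 20 min: (none).

none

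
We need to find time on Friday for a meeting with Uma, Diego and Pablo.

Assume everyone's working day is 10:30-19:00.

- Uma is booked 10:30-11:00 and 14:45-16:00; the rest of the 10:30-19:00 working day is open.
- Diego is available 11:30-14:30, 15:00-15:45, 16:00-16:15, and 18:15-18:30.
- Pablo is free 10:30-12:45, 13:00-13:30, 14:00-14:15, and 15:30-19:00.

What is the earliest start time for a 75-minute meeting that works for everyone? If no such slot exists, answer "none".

Uma free within 10:30–19:00: 11:00–14:45, 16:00–19:00.
Uma ∩ Diego: 11:30–14:30, 16:00–16:15, 18:15–18:30.
Uma ∩ Diego ∩ Pablo: 11:30–12:45, 13:00–13:30, 14:00–14:15, 16:00–16:15, 18:15–18:30.
Windows ≥ 75 min: 11:30–12:45.
Earliest such window starts at 11:30.

11:30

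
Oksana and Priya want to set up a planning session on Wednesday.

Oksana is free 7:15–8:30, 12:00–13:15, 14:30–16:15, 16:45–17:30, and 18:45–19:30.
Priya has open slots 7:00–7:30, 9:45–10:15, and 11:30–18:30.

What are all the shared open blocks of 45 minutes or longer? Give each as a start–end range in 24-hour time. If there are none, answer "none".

12:00–13:15, 14:30–16:15, 16:45–17:30

Oksana ∩ Priya: 07:15–07:30, 12:00–13:15, 14:30–16:15, 16:45–17:30.
Windows ≥ 45 min: 12:00–13:15, 14:30–16:15, 16:45–17:30.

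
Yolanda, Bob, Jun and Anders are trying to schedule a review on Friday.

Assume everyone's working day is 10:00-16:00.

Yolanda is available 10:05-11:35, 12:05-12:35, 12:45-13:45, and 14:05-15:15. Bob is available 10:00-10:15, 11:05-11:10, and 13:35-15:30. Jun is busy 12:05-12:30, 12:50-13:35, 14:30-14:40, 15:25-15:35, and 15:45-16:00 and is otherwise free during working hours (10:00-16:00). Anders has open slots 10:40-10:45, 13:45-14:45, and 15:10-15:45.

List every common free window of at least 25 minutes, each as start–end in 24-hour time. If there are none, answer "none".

Jun free within 10:00–16:00: 10:00–12:05, 12:30–12:50, 13:35–14:30, 14:40–15:25, 15:35–15:45.
Yolanda ∩ Bob: 10:05–10:15, 11:05–11:10, 13:35–13:45, 14:05–15:15.
Yolanda ∩ Bob ∩ Jun: 10:05–10:15, 11:05–11:10, 13:35–13:45, 14:05–14:30, 14:40–15:15.
Yolanda ∩ Bob ∩ Jun ∩ Anders: 14:05–14:30, 14:40–14:45, 15:10–15:15.
Windows ≥ 25 min: 14:05–14:30.

14:05–14:30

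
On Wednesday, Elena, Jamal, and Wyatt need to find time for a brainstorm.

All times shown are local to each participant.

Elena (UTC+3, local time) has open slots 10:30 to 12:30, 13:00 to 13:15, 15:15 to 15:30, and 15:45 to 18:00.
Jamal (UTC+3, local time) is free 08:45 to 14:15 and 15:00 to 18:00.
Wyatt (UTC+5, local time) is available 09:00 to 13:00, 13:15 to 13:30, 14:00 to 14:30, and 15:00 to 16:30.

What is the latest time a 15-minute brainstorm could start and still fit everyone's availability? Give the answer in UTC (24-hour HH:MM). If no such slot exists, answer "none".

Elena → UTC: 07:30–09:30, 10:00–10:15, 12:15–12:30, 12:45–15:00.
Jamal → UTC: 05:45–11:15, 12:00–15:00.
Wyatt → UTC: 04:00–08:00, 08:15–08:30, 09:00–09:30, 10:00–11:30.
Elena ∩ Jamal: 07:30–09:30, 10:00–10:15, 12:15–12:30, 12:45–15:00.
Elena ∩ Jamal ∩ Wyatt: 07:30–08:00, 08:15–08:30, 09:00–09:30, 10:00–10:15.
Windows ≥ 15 min: 07:30–08:00, 08:15–08:30, 09:00–09:30, 10:00–10:15.
Latest start in the last window 10:00–10:15 is 10:15 − 15 min = 10:00.

10:00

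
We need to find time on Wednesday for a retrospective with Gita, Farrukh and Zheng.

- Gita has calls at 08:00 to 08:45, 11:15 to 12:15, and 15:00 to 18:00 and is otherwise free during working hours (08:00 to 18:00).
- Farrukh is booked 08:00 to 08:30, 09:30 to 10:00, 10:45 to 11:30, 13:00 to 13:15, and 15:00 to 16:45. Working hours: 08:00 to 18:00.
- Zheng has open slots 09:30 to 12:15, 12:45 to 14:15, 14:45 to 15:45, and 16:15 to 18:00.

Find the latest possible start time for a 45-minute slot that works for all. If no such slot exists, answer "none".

Gita free within 08:00–18:00: 08:45–11:15, 12:15–15:00.
Farrukh free within 08:00–18:00: 08:30–09:30, 10:00–10:45, 11:30–13:00, 13:15–15:00, 16:45–18:00.
Gita ∩ Farrukh: 08:45–09:30, 10:00–10:45, 12:15–13:00, 13:15–15:00.
Gita ∩ Farrukh ∩ Zheng: 10:00–10:45, 12:45–13:00, 13:15–14:15, 14:45–15:00.
Windows ≥ 45 min: 10:00–10:45, 13:15–14:15.
Latest start in the last window 13:15–14:15 is 14:15 − 45 min = 13:30.

13:30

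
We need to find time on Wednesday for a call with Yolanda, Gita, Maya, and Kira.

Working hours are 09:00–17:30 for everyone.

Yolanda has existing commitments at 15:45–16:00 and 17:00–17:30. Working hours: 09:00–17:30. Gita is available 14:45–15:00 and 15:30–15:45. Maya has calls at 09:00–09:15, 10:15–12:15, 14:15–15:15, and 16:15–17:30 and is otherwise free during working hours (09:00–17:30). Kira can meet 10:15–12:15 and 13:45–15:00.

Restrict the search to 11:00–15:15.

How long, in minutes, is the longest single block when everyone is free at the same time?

Yolanda free within 09:00–17:30: 09:00–15:45, 16:00–17:00.
Maya free within 09:00–17:30: 09:15–10:15, 12:15–14:15, 15:15–16:15.
Yolanda ∩ Gita: 14:45–15:00, 15:30–15:45.
Yolanda ∩ Gita ∩ Maya: 15:30–15:45.
Yolanda ∩ Gita ∩ Maya ∩ Kira: (none).
Restricted to 11:00–15:15: (none).
No common window.

0 minutes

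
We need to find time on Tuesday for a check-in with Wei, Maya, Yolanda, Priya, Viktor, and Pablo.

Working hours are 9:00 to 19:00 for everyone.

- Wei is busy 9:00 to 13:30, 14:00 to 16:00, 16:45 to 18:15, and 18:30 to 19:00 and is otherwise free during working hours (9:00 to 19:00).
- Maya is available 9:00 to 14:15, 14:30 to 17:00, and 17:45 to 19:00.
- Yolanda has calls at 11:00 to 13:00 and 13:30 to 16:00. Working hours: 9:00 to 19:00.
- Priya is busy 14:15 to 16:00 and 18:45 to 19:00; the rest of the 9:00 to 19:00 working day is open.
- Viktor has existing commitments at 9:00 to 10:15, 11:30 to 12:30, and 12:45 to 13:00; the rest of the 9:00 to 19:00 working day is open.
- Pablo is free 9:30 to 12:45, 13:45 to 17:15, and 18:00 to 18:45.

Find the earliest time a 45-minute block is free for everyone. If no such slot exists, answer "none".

Wei free within 09:00–19:00: 13:30–14:00, 16:00–16:45, 18:15–18:30.
Yolanda free within 09:00–19:00: 09:00–11:00, 13:00–13:30, 16:00–19:00.
Priya free within 09:00–19:00: 09:00–14:15, 16:00–18:45.
Viktor free within 09:00–19:00: 10:15–11:30, 12:30–12:45, 13:00–19:00.
Wei ∩ Maya: 13:30–14:00, 16:00–16:45, 18:15–18:30.
Wei ∩ Maya ∩ Yolanda: 16:00–16:45, 18:15–18:30.
Wei ∩ Maya ∩ Yolanda ∩ Priya: 16:00–16:45, 18:15–18:30.
Wei ∩ Maya ∩ Yolanda ∩ Priya ∩ Viktor: 16:00–16:45, 18:15–18:30.
Wei ∩ Maya ∩ Yolanda ∩ Priya ∩ Viktor ∩ Pablo: 16:00–16:45, 18:15–18:30.
Windows ≥ 45 min: 16:00–16:45.
Earliest such window starts at 16:00.

16:00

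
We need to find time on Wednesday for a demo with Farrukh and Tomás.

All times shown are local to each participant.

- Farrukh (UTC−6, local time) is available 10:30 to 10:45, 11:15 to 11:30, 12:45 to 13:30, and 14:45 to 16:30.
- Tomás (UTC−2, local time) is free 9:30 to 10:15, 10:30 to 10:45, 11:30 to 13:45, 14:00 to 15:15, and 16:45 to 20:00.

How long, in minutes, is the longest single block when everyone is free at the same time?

75 minutes

Farrukh → UTC: 16:30–16:45, 17:15–17:30, 18:45–19:30, 20:45–22:30.
Tomás → UTC: 11:30–12:15, 12:30–12:45, 13:30–15:45, 16:00–17:15, 18:45–22:00.
Farrukh ∩ Tomás: 16:30–16:45, 18:45–19:30, 20:45–22:00.
Common window lengths: 15, 45, 75 min; longest is 75.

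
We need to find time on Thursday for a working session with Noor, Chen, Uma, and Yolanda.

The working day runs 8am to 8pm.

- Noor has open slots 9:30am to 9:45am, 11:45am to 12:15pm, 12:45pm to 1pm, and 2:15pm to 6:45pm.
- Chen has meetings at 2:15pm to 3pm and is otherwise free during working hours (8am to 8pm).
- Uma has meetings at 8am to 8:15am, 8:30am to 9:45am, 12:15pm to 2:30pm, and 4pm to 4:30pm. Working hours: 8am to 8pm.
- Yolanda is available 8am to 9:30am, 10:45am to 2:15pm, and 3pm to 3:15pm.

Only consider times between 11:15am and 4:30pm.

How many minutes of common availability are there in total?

Chen free within 08:00–20:00: 08:00–14:15, 15:00–20:00.
Uma free within 08:00–20:00: 08:15–08:30, 09:45–12:15, 14:30–16:00, 16:30–20:00.
Noor ∩ Chen: 09:30–09:45, 11:45–12:15, 12:45–13:00, 15:00–18:45.
Noor ∩ Chen ∩ Uma: 11:45–12:15, 15:00–16:00, 16:30–18:45.
Noor ∩ Chen ∩ Uma ∩ Yolanda: 11:45–12:15, 15:00–15:15.
Restricted to 11:15–16:30: 11:45–12:15, 15:00–15:15.
Total common minutes: 30 + 15 = 45.

45 minutes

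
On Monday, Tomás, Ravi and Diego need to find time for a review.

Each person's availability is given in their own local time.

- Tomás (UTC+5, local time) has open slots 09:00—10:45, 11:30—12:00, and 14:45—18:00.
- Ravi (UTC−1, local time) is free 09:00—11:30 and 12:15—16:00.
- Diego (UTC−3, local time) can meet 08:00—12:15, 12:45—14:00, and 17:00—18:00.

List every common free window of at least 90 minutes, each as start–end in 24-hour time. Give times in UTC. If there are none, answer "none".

Tomás → UTC: 04:00–05:45, 06:30–07:00, 09:45–13:00.
Ravi → UTC: 10:00–12:30, 13:15–17:00.
Diego → UTC: 11:00–15:15, 15:45–17:00, 20:00–21:00.
Tomás ∩ Ravi: 10:00–12:30.
Tomás ∩ Ravi ∩ Diego: 11:00–12:30.
Windows ≥ 90 min: 11:00–12:30.

11:00–12:30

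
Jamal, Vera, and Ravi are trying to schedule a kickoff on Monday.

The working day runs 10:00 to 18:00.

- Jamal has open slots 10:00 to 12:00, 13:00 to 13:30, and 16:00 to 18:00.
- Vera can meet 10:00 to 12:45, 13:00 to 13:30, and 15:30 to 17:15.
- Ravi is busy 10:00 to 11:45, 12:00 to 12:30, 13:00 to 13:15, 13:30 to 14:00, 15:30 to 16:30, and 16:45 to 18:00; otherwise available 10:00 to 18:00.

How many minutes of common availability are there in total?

Ravi free within 10:00–18:00: 11:45–12:00, 12:30–13:00, 13:15–13:30, 14:00–15:30, 16:30–16:45.
Jamal ∩ Vera: 10:00–12:00, 13:00–13:30, 16:00–17:15.
Jamal ∩ Vera ∩ Ravi: 11:45–12:00, 13:15–13:30, 16:30–16:45.
Total common minutes: 15 + 15 + 15 = 45.

45 minutes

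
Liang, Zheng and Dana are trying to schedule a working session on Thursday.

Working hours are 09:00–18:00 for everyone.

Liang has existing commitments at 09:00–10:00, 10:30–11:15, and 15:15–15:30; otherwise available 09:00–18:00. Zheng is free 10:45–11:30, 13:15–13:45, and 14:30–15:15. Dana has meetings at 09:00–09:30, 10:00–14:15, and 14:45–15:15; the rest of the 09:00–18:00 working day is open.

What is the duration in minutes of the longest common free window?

Liang free within 09:00–18:00: 10:00–10:30, 11:15–15:15, 15:30–18:00.
Dana free within 09:00–18:00: 09:30–10:00, 14:15–14:45, 15:15–18:00.
Liang ∩ Zheng: 11:15–11:30, 13:15–13:45, 14:30–15:15.
Liang ∩ Zheng ∩ Dana: 14:30–14:45.
Single common window of 15 minutes.

15 minutes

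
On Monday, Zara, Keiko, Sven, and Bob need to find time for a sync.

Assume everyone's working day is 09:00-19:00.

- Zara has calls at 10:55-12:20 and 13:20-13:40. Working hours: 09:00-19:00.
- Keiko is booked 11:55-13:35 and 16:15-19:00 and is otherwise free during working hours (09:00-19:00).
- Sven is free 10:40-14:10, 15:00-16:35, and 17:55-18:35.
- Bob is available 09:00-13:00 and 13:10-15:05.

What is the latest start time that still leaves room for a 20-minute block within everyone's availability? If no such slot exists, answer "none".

Zara free within 09:00–19:00: 09:00–10:55, 12:20–13:20, 13:40–19:00.
Keiko free within 09:00–19:00: 09:00–11:55, 13:35–16:15.
Zara ∩ Keiko: 09:00–10:55, 13:40–16:15.
Zara ∩ Keiko ∩ Sven: 10:40–10:55, 13:40–14:10, 15:00–16:15.
Zara ∩ Keiko ∩ Sven ∩ Bob: 10:40–10:55, 13:40–14:10, 15:00–15:05.
Windows ≥ 20 min: 13:40–14:10.
Latest start in the last window 13:40–14:10 is 14:10 − 20 min = 13:50.

13:50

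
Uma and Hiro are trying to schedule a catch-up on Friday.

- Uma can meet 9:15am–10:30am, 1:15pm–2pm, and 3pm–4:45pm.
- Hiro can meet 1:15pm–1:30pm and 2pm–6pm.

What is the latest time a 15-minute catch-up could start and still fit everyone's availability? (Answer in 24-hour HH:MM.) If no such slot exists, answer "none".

16:30

Uma ∩ Hiro: 13:15–13:30, 15:00–16:45.
Windows ≥ 15 min: 13:15–13:30, 15:00–16:45.
Latest start in the last window 15:00–16:45 is 16:45 − 15 min = 16:30.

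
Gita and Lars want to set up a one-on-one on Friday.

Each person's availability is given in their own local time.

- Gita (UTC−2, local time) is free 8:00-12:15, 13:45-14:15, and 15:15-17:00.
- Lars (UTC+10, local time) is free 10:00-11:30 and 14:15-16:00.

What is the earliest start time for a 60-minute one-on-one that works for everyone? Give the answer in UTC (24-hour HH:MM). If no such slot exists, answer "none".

none

Gita → UTC: 10:00–14:15, 15:45–16:15, 17:15–19:00.
Lars → UTC: 00:00–01:30, 04:15–06:00.
Gita ∩ Lars: (none).
Windows ≥ 60 min: (none).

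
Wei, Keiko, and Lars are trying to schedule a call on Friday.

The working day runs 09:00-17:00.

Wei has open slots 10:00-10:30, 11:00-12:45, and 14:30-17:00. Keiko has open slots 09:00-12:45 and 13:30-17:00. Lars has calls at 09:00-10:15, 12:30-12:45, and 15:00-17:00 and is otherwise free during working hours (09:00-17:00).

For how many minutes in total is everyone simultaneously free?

135 minutes

Lars free within 09:00–17:00: 10:15–12:30, 12:45–15:00.
Wei ∩ Keiko: 10:00–10:30, 11:00–12:45, 14:30–17:00.
Wei ∩ Keiko ∩ Lars: 10:15–10:30, 11:00–12:30, 14:30–15:00.
Total common minutes: 15 + 90 + 30 = 135.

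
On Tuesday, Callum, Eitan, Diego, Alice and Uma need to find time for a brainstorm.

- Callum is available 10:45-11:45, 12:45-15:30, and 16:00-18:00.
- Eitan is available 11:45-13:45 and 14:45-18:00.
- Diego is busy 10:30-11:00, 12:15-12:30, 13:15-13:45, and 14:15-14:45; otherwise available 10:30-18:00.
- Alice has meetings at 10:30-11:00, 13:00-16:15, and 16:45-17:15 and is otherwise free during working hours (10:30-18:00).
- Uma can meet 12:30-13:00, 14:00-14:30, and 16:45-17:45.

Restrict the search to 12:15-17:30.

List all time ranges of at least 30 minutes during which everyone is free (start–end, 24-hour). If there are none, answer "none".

none

Diego free within 10:30–18:00: 11:00–12:15, 12:30–13:15, 13:45–14:15, 14:45–18:00.
Alice free within 10:30–18:00: 11:00–13:00, 16:15–16:45, 17:15–18:00.
Callum ∩ Eitan: 12:45–13:45, 14:45–15:30, 16:00–18:00.
Callum ∩ Eitan ∩ Diego: 12:45–13:15, 14:45–15:30, 16:00–18:00.
Callum ∩ Eitan ∩ Diego ∩ Alice: 12:45–13:00, 16:15–16:45, 17:15–18:00.
Callum ∩ Eitan ∩ Diego ∩ Alice ∩ Uma: 12:45–13:00, 17:15–17:45.
Restricted to 12:15–17:30: 12:45–13:00, 17:15–17:30.
Windows ≥ 30 min: (none).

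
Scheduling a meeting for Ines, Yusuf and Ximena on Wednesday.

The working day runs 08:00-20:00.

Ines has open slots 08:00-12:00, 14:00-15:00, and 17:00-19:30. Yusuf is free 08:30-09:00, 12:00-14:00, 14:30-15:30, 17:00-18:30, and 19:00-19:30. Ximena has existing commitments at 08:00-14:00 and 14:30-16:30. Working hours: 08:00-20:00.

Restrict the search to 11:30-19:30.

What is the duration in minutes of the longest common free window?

90 minutes

Ximena free within 08:00–20:00: 14:00–14:30, 16:30–20:00.
Ines ∩ Yusuf: 08:30–09:00, 14:30–15:00, 17:00–18:30, 19:00–19:30.
Ines ∩ Yusuf ∩ Ximena: 17:00–18:30, 19:00–19:30.
Restricted to 11:30–19:30: 17:00–18:30, 19:00–19:30.
Common window lengths: 90, 30 min; longest is 90.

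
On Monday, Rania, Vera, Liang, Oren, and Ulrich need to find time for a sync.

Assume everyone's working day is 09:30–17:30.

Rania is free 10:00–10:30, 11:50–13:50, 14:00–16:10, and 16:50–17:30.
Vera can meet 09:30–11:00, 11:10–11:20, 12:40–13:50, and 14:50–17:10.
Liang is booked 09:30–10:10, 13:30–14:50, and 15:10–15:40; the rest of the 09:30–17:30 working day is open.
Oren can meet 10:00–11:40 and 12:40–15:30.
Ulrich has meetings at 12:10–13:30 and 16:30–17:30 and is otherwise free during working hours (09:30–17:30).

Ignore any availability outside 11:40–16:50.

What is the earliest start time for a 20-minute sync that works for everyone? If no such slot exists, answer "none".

14:50

Liang free within 09:30–17:30: 10:10–13:30, 14:50–15:10, 15:40–17:30.
Ulrich free within 09:30–17:30: 09:30–12:10, 13:30–16:30.
Rania ∩ Vera: 10:00–10:30, 12:40–13:50, 14:50–16:10, 16:50–17:10.
Rania ∩ Vera ∩ Liang: 10:10–10:30, 12:40–13:30, 14:50–15:10, 15:40–16:10, 16:50–17:10.
Rania ∩ Vera ∩ Liang ∩ Oren: 10:10–10:30, 12:40–13:30, 14:50–15:10.
Rania ∩ Vera ∩ Liang ∩ Oren ∩ Ulrich: 10:10–10:30, 14:50–15:10.
Restricted to 11:40–16:50: 14:50–15:10.
Windows ≥ 20 min: 14:50–15:10.
Earliest such window starts at 14:50.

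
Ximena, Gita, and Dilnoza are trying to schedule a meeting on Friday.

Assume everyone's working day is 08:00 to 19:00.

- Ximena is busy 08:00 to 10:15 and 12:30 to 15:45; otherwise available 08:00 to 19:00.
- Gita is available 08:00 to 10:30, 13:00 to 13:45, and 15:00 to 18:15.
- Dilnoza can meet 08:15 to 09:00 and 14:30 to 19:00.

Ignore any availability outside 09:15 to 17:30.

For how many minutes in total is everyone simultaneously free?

Ximena free within 08:00–19:00: 10:15–12:30, 15:45–19:00.
Ximena ∩ Gita: 10:15–10:30, 15:45–18:15.
Ximena ∩ Gita ∩ Dilnoza: 15:45–18:15.
Restricted to 09:15–17:30: 15:45–17:30.
Total common minutes: 105.

105 minutes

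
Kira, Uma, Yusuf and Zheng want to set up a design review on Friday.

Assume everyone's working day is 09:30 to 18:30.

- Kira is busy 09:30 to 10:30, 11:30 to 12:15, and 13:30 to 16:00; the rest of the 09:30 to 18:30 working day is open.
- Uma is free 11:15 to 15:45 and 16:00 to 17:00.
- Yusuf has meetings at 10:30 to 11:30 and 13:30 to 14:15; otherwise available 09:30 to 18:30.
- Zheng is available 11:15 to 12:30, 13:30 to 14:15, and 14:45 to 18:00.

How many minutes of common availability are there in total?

75 minutes

Kira free within 09:30–18:30: 10:30–11:30, 12:15–13:30, 16:00–18:30.
Yusuf free within 09:30–18:30: 09:30–10:30, 11:30–13:30, 14:15–18:30.
Kira ∩ Uma: 11:15–11:30, 12:15–13:30, 16:00–17:00.
Kira ∩ Uma ∩ Yusuf: 12:15–13:30, 16:00–17:00.
Kira ∩ Uma ∩ Yusuf ∩ Zheng: 12:15–12:30, 16:00–17:00.
Total common minutes: 15 + 60 = 75.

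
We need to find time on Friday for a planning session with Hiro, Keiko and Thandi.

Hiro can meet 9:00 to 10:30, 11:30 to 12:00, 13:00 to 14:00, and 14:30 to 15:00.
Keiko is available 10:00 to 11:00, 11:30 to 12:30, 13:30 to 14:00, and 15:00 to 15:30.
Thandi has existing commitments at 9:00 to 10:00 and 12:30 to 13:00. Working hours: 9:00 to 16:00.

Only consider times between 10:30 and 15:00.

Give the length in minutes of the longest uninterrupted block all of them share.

Thandi free within 09:00–16:00: 10:00–12:30, 13:00–16:00.
Hiro ∩ Keiko: 10:00–10:30, 11:30–12:00, 13:30–14:00.
Hiro ∩ Keiko ∩ Thandi: 10:00–10:30, 11:30–12:00, 13:30–14:00.
Restricted to 10:30–15:00: 11:30–12:00, 13:30–14:00.
Common window lengths: 30, 30 min; longest is 30.

30 minutes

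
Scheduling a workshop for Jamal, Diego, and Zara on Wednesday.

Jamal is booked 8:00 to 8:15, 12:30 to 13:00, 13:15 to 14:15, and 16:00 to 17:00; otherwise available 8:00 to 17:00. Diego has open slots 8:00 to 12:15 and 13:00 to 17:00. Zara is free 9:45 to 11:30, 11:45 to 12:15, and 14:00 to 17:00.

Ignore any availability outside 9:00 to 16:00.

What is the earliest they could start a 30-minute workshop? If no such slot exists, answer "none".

Jamal free within 08:00–17:00: 08:15–12:30, 13:00–13:15, 14:15–16:00.
Jamal ∩ Diego: 08:15–12:15, 13:00–13:15, 14:15–16:00.
Jamal ∩ Diego ∩ Zara: 09:45–11:30, 11:45–12:15, 14:15–16:00.
Restricted to 09:00–16:00: 09:45–11:30, 11:45–12:15, 14:15–16:00.
Windows ≥ 30 min: 09:45–11:30, 11:45–12:15, 14:15–16:00.
Earliest such window starts at 09:45.

09:45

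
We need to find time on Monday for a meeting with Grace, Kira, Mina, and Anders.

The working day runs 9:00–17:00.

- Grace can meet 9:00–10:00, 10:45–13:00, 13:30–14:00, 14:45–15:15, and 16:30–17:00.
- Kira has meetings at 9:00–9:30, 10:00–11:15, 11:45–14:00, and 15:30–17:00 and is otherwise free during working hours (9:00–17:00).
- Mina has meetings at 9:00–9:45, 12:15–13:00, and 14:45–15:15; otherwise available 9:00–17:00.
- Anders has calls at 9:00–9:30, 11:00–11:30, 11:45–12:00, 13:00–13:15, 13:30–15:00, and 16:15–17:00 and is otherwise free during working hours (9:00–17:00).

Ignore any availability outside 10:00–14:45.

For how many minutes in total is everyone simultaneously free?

15 minutes

Kira free within 09:00–17:00: 09:30–10:00, 11:15–11:45, 14:00–15:30.
Mina free within 09:00–17:00: 09:45–12:15, 13:00–14:45, 15:15–17:00.
Anders free within 09:00–17:00: 09:30–11:00, 11:30–11:45, 12:00–13:00, 13:15–13:30, 15:00–16:15.
Grace ∩ Kira: 09:30–10:00, 11:15–11:45, 14:45–15:15.
Grace ∩ Kira ∩ Mina: 09:45–10:00, 11:15–11:45.
Grace ∩ Kira ∩ Mina ∩ Anders: 09:45–10:00, 11:30–11:45.
Restricted to 10:00–14:45: 11:30–11:45.
Total common minutes: 15.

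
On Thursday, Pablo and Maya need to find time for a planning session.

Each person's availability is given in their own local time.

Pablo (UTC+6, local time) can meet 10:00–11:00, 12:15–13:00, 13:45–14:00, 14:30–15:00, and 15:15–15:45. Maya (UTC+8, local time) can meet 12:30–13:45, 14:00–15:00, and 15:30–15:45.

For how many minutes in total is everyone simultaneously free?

Pablo → UTC: 04:00–05:00, 06:15–07:00, 07:45–08:00, 08:30–09:00, 09:15–09:45.
Maya → UTC: 04:30–05:45, 06:00–07:00, 07:30–07:45.
Pablo ∩ Maya: 04:30–05:00, 06:15–07:00.
Total common minutes: 30 + 45 = 75.

75 minutes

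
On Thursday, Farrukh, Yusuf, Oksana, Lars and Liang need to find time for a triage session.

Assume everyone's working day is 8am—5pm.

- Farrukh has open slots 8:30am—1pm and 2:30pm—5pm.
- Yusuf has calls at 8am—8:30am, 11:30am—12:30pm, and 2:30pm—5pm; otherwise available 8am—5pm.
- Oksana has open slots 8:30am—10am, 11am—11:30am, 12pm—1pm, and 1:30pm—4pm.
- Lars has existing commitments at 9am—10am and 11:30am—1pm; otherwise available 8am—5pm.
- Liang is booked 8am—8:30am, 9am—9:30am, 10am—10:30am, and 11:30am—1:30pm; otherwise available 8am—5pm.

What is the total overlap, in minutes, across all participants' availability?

Yusuf free within 08:00–17:00: 08:30–11:30, 12:30–14:30.
Lars free within 08:00–17:00: 08:00–09:00, 10:00–11:30, 13:00–17:00.
Liang free within 08:00–17:00: 08:30–09:00, 09:30–10:00, 10:30–11:30, 13:30–17:00.
Farrukh ∩ Yusuf: 08:30–11:30, 12:30–13:00.
Farrukh ∩ Yusuf ∩ Oksana: 08:30–10:00, 11:00–11:30, 12:30–13:00.
Farrukh ∩ Yusuf ∩ Oksana ∩ Lars: 08:30–09:00, 11:00–11:30.
Farrukh ∩ Yusuf ∩ Oksana ∩ Lars ∩ Liang: 08:30–09:00, 11:00–11:30.
Total common minutes: 30 + 30 = 60.

60 minutes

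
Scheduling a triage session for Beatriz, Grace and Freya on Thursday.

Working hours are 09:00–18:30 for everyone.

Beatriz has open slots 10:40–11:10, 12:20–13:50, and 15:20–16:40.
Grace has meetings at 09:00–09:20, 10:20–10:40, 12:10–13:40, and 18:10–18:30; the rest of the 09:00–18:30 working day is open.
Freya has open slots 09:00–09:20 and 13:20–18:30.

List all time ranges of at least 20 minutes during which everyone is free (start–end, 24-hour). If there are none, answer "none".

Grace free within 09:00–18:30: 09:20–10:20, 10:40–12:10, 13:40–18:10.
Beatriz ∩ Grace: 10:40–11:10, 13:40–13:50, 15:20–16:40.
Beatriz ∩ Grace ∩ Freya: 13:40–13:50, 15:20–16:40.
Windows ≥ 20 min: 15:20–16:40.

15:20–16:40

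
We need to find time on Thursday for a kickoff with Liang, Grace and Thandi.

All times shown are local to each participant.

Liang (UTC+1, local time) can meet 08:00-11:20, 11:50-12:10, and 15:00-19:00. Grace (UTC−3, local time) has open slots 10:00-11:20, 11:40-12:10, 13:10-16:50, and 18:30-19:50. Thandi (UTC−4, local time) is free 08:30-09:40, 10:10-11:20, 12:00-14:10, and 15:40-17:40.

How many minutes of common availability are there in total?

Liang → UTC: 07:00–10:20, 10:50–11:10, 14:00–18:00.
Grace → UTC: 13:00–14:20, 14:40–15:10, 16:10–19:50, 21:30–22:50.
Thandi → UTC: 12:30–13:40, 14:10–15:20, 16:00–18:10, 19:40–21:40.
Liang ∩ Grace: 14:00–14:20, 14:40–15:10, 16:10–18:00.
Liang ∩ Grace ∩ Thandi: 14:10–14:20, 14:40–15:10, 16:10–18:00.
Total common minutes: 10 + 30 + 110 = 150.

150 minutes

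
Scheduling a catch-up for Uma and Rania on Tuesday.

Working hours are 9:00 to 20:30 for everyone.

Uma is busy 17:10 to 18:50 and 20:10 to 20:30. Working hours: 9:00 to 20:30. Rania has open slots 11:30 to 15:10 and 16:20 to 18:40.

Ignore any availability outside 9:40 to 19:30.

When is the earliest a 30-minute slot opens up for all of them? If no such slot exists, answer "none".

Uma free within 09:00–20:30: 09:00–17:10, 18:50–20:10.
Uma ∩ Rania: 11:30–15:10, 16:20–17:10.
Restricted to 09:40–19:30: 11:30–15:10, 16:20–17:10.
Windows ≥ 30 min: 11:30–15:10, 16:20–17:10.
Earliest such window starts at 11:30.

11:30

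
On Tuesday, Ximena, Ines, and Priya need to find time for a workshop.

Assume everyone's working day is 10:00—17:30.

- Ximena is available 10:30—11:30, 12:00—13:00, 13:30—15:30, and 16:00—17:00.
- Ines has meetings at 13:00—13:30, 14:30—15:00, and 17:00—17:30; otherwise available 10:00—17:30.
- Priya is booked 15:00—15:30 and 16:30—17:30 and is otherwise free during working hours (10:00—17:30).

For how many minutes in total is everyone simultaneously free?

210 minutes

Ines free within 10:00–17:30: 10:00–13:00, 13:30–14:30, 15:00–17:00.
Priya free within 10:00–17:30: 10:00–15:00, 15:30–16:30.
Ximena ∩ Ines: 10:30–11:30, 12:00–13:00, 13:30–14:30, 15:00–15:30, 16:00–17:00.
Ximena ∩ Ines ∩ Priya: 10:30–11:30, 12:00–13:00, 13:30–14:30, 16:00–16:30.
Total common minutes: 60 + 60 + 60 + 30 = 210.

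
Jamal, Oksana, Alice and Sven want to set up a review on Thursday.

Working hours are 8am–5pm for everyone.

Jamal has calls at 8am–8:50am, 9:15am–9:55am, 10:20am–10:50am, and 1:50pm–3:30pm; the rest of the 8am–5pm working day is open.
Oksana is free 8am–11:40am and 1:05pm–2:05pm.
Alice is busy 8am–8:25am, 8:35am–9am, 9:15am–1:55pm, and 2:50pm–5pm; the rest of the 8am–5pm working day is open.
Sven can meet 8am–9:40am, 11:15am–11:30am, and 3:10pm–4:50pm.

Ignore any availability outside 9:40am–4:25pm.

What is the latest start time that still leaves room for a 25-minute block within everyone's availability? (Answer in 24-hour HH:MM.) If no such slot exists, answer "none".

none

Jamal free within 08:00–17:00: 08:50–09:15, 09:55–10:20, 10:50–13:50, 15:30–17:00.
Alice free within 08:00–17:00: 08:25–08:35, 09:00–09:15, 13:55–14:50.
Jamal ∩ Oksana: 08:50–09:15, 09:55–10:20, 10:50–11:40, 13:05–13:50.
Jamal ∩ Oksana ∩ Alice: 09:00–09:15.
Jamal ∩ Oksana ∩ Alice ∩ Sven: 09:00–09:15.
Restricted to 09:40–16:25: (none).
Windows ≥ 25 min: (none).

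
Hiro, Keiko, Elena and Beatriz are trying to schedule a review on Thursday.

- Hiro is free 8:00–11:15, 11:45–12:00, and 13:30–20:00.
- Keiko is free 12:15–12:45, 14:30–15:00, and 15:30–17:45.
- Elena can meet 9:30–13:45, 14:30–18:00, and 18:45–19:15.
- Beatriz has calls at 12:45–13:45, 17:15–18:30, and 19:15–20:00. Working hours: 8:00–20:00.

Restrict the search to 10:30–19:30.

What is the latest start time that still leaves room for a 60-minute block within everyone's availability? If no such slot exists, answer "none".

Beatriz free within 08:00–20:00: 08:00–12:45, 13:45–17:15, 18:30–19:15.
Hiro ∩ Keiko: 14:30–15:00, 15:30–17:45.
Hiro ∩ Keiko ∩ Elena: 14:30–15:00, 15:30–17:45.
Hiro ∩ Keiko ∩ Elena ∩ Beatriz: 14:30–15:00, 15:30–17:15.
Restricted to 10:30–19:30: 14:30–15:00, 15:30–17:15.
Windows ≥ 60 min: 15:30–17:15.
Latest start in the last window 15:30–17:15 is 17:15 − 60 min = 16:15.

16:15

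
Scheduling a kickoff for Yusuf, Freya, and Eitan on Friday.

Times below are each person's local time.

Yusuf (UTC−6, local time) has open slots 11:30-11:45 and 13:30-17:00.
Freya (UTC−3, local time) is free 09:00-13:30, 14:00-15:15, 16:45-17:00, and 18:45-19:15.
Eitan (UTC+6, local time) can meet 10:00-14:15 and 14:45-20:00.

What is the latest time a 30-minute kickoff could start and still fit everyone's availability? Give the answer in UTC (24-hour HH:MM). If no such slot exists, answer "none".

none

Yusuf → UTC: 17:30–17:45, 19:30–23:00.
Freya → UTC: 12:00–16:30, 17:00–18:15, 19:45–20:00, 21:45–22:15.
Eitan → UTC: 04:00–08:15, 08:45–14:00.
Yusuf ∩ Freya: 17:30–17:45, 19:45–20:00, 21:45–22:15.
Yusuf ∩ Freya ∩ Eitan: (none).
Windows ≥ 30 min: (none).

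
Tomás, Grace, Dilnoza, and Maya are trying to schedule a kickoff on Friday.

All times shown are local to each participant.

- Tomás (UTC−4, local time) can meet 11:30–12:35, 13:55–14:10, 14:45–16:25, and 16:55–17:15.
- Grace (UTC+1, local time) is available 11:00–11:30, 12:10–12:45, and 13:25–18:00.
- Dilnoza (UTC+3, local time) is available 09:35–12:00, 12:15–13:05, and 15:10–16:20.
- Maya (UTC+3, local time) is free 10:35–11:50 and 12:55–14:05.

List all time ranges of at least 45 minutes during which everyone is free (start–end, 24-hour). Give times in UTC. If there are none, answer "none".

Tomás → UTC: 15:30–16:35, 17:55–18:10, 18:45–20:25, 20:55–21:15.
Grace → UTC: 10:00–10:30, 11:10–11:45, 12:25–17:00.
Dilnoza → UTC: 06:35–09:00, 09:15–10:05, 12:10–13:20.
Maya → UTC: 07:35–08:50, 09:55–11:05.
Tomás ∩ Grace: 15:30–16:35.
Tomás ∩ Grace ∩ Dilnoza: (none).
Tomás ∩ Grace ∩ Dilnoza ∩ Maya: (none).
Windows ≥ 45 min: (none).

none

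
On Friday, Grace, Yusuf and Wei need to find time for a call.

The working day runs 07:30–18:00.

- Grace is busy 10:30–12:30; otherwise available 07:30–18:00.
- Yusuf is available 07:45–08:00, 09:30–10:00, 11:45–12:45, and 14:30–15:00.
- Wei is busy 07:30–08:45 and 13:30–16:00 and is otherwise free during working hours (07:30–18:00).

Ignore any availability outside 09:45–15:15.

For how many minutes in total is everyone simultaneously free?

30 minutes

Grace free within 07:30–18:00: 07:30–10:30, 12:30–18:00.
Wei free within 07:30–18:00: 08:45–13:30, 16:00–18:00.
Grace ∩ Yusuf: 07:45–08:00, 09:30–10:00, 12:30–12:45, 14:30–15:00.
Grace ∩ Yusuf ∩ Wei: 09:30–10:00, 12:30–12:45.
Restricted to 09:45–15:15: 09:45–10:00, 12:30–12:45.
Total common minutes: 15 + 15 = 30.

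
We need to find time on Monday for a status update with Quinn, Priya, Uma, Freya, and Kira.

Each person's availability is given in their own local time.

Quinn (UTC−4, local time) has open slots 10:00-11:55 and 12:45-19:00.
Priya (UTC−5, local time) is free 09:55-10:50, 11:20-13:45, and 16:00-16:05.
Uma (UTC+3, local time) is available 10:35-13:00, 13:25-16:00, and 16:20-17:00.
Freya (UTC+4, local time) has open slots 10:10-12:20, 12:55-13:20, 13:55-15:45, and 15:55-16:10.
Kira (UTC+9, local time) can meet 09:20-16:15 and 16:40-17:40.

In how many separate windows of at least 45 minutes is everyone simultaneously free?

0

Quinn → UTC: 14:00–15:55, 16:45–23:00.
Priya → UTC: 14:55–15:50, 16:20–18:45, 21:00–21:05.
Uma → UTC: 07:35–10:00, 10:25–13:00, 13:20–14:00.
Freya → UTC: 06:10–08:20, 08:55–09:20, 09:55–11:45, 11:55–12:10.
Kira → UTC: 00:20–07:15, 07:40–08:40.
Quinn ∩ Priya: 14:55–15:50, 16:45–18:45, 21:00–21:05.
Quinn ∩ Priya ∩ Uma: (none).
Quinn ∩ Priya ∩ Uma ∩ Freya: (none).
Quinn ∩ Priya ∩ Uma ∩ Freya ∩ Kira: (none).
Windows ≥ 45 min: (none).
That's 0 windows.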